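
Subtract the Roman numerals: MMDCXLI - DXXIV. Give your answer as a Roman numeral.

MMDCXLI = 2641
DXXIV = 524
2641 - 524 = 2117

MMCXVII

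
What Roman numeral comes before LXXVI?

LXXVI = 76; previous is 75

LXXV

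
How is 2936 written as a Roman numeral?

Convert 2936 to Roman numerals:
  2936 contains 2×1000 (MM)
  936 contains 1×900 (CM)
  36 contains 3×10 (XXX)
  6 contains 1×5 (V)
  1 contains 1×1 (I)

MMCMXXXVI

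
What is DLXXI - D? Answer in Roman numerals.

DLXXI = 571
D = 500
571 - 500 = 71

LXXI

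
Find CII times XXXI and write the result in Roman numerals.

CII = 102
XXXI = 31
102 × 31 = 3162

MMMCLXII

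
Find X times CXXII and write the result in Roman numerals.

X = 10
CXXII = 122
10 × 122 = 1220

MCCXX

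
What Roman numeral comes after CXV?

CXV = 115; next is 116

CXVI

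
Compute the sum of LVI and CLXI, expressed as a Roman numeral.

LVI = 56
CLXI = 161
56 + 161 = 217

CCXVII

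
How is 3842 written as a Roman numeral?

Convert 3842 to Roman numerals:
  3842 contains 3×1000 (MMM)
  842 contains 1×500 (D)
  342 contains 3×100 (CCC)
  42 contains 1×40 (XL)
  2 contains 2×1 (II)

MMMDCCCXLII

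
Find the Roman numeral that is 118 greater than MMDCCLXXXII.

MMDCCLXXXII = 2782
2782 + 118 = 2900

MMCM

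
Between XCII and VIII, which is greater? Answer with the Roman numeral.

XCII = 92
VIII = 8
92 is larger

XCII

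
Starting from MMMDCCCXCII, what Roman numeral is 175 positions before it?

MMMDCCCXCII = 3892
3892 - 175 = 3717

MMMDCCXVII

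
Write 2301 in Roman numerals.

Convert 2301 to Roman numerals:
  2301 contains 2×1000 (MM)
  301 contains 3×100 (CCC)
  1 contains 1×1 (I)

MMCCCI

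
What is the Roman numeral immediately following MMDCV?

MMDCV = 2605; next is 2606

MMDCVI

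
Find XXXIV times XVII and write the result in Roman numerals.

XXXIV = 34
XVII = 17
34 × 17 = 578

DLXXVIII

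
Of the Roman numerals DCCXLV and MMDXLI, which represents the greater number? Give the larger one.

DCCXLV = 745
MMDXLI = 2541
2541 is larger

MMDXLI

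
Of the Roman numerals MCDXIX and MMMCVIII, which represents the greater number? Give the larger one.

MCDXIX = 1419
MMMCVIII = 3108
3108 is larger

MMMCVIII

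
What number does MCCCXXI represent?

MCCCXXI: M=1000, C=100, C=100, C=100, X=10, X=10, I=1
1000 + 100 + 100 + 100 + 10 + 10 + 1 = 1321

1321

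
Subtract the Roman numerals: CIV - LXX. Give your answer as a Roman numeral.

CIV = 104
LXX = 70
104 - 70 = 34

XXXIV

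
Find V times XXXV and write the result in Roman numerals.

V = 5
XXXV = 35
5 × 35 = 175

CLXXV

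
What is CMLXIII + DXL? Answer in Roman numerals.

CMLXIII = 963
DXL = 540
963 + 540 = 1503

MDIII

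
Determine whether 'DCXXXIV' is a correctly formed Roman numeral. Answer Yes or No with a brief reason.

'DCXXXIV': Check the rules: uses only the symbols I, V, X, L, C, D, M; no symbol is repeated more than three times in a row; V, L and D each appear at most once; the only place a smaller symbol precedes a larger one is the allowed subtractive pair IV, the symbol right after such a pair (if any) is smaller than the pair's first symbol, and otherwise the values never increase from left to right. Value: D (500) + C (100) + X (10) + X (10) + X (10) + IV (4) = 634. So it is a valid standard Roman numeral.

Yes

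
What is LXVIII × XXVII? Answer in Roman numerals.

LXVIII = 68
XXVII = 27
68 × 27 = 1836

MDCCCXXXVI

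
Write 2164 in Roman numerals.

Convert 2164 to Roman numerals:
  2164 contains 2×1000 (MM)
  164 contains 1×100 (C)
  64 contains 1×50 (L)
  14 contains 1×10 (X)
  4 contains 1×4 (IV)

MMCLXIV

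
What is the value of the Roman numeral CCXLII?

CCXLII: C=100, C=100, XL=40, I=1, I=1
100 + 100 + 40 + 1 + 1 = 242

242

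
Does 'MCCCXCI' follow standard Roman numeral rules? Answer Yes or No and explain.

'MCCCXCI': Check the rules: uses only the symbols I, V, X, L, C, D, M; no symbol is repeated more than three times in a row; V, L and D each appear at most once; the only place a smaller symbol precedes a larger one is the allowed subtractive pair XC, the symbol right after such a pair (if any) is smaller than the pair's first symbol, and otherwise the values never increase from left to right. Value: M (1000) + C (100) + C (100) + C (100) + XC (90) + I (1) = 1391. So it is a valid standard Roman numeral.

Yes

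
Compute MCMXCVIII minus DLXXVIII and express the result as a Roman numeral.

MCMXCVIII = 1998
DLXXVIII = 578
1998 - 578 = 1420

MCDXX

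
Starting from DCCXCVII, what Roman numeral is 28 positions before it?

DCCXCVII = 797
797 - 28 = 769

DCCLXIX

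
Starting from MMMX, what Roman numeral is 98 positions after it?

MMMX = 3010
3010 + 98 = 3108

MMMCVIII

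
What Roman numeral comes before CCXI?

CCXI = 211; previous is 210

CCX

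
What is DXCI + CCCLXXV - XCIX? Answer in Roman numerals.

DXCI = 591, CCCLXXV = 375, XCIX = 99
591 + 375 = 966
966 - 99 = 867

DCCCLXVII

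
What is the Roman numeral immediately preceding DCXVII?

DCXVII = 617; previous is 616

DCXVI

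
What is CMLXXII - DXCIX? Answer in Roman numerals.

CMLXXII = 972
DXCIX = 599
972 - 599 = 373

CCCLXXIII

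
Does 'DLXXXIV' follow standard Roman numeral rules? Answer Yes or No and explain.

'DLXXXIV': Check the rules: uses only the symbols I, V, X, L, C, D, M; no symbol is repeated more than three times in a row; V, L and D each appear at most once; the only place a smaller symbol precedes a larger one is the allowed subtractive pair IV, the symbol right after such a pair (if any) is smaller than the pair's first symbol, and otherwise the values never increase from left to right. Value: D (500) + L (50) + X (10) + X (10) + X (10) + IV (4) = 584. So it is a valid standard Roman numeral.

Yes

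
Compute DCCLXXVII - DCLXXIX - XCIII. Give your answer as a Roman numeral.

DCCLXXVII = 777, DCLXXIX = 679, XCIII = 93
777 - 679 = 98
98 - 93 = 5

V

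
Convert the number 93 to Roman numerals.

Convert 93 to Roman numerals:
  93 contains 1×90 (XC)
  3 contains 3×1 (III)

XCIII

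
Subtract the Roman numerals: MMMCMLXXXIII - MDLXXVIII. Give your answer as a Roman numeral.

MMMCMLXXXIII = 3983
MDLXXVIII = 1578
3983 - 1578 = 2405

MMCDV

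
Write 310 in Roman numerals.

Convert 310 to Roman numerals:
  310 contains 3×100 (CCC)
  10 contains 1×10 (X)

CCCX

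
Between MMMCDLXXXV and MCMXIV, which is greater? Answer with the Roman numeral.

MMMCDLXXXV = 3485
MCMXIV = 1914
3485 is larger

MMMCDLXXXV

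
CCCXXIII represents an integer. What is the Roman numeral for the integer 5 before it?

CCCXXIII = 323
323 - 5 = 318

CCCXVIII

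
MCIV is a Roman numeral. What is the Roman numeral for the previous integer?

MCIV = 1104; previous is 1103

MCIII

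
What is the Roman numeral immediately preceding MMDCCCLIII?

MMDCCCLIII = 2853, so the previous integer is 2853 - 1 = 2852

MMDCCCLII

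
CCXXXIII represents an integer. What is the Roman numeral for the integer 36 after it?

CCXXXIII = 233
233 + 36 = 269

CCLXIX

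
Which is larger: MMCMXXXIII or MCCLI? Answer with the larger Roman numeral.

MMCMXXXIII = 2933
MCCLI = 1251
2933 is larger

MMCMXXXIII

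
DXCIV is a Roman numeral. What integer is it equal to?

DXCIV: D=500, XC=90, IV=4
500 + 90 + 4 = 594

594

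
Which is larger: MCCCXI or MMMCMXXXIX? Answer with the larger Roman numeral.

MCCCXI = 1311
MMMCMXXXIX = 3939
3939 is larger

MMMCMXXXIX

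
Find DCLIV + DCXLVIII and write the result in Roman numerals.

DCLIV = 654
DCXLVIII = 648
654 + 648 = 1302

MCCCII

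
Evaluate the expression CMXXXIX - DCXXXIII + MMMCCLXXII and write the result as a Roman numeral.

CMXXXIX = 939, DCXXXIII = 633, MMMCCLXXII = 3272
939 - 633 = 306
306 + 3272 = 3578

MMMDLXXVIII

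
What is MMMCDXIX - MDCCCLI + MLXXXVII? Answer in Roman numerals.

MMMCDXIX = 3419, MDCCCLI = 1851, MLXXXVII = 1087
3419 - 1851 = 1568
1568 + 1087 = 2655

MMDCLV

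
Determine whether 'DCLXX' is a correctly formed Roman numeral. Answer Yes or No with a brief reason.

'DCLXX': Check the rules: uses only the symbols I, V, X, L, C, D, M; no symbol is repeated more than three times in a row; V, L and D each appear at most once; no smaller symbol precedes a larger one (values never increase from left to right). Value: D (500) + C (100) + L (50) + X (10) + X (10) = 670. So it is a valid standard Roman numeral.

Yes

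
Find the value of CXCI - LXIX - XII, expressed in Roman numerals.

CXCI = 191, LXIX = 69, XII = 12
191 - 69 = 122
122 - 12 = 110

CX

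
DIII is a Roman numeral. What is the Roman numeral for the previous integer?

DIII = 503, so the previous integer is 503 - 1 = 502

DII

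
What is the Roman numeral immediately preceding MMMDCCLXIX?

MMMDCCLXIX = 3769, so the previous integer is 3769 - 1 = 3768

MMMDCCLXVIII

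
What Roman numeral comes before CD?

CD = 400; previous is 399

CCCXCIX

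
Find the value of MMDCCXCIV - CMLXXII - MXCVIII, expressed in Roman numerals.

MMDCCXCIV = 2794, CMLXXII = 972, MXCVIII = 1098
2794 - 972 = 1822
1822 - 1098 = 724

DCCXXIV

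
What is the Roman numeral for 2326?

Convert 2326 to Roman numerals:
  2326 contains 2×1000 (MM)
  326 contains 3×100 (CCC)
  26 contains 2×10 (XX)
  6 contains 1×5 (V)
  1 contains 1×1 (I)

MMCCCXXVI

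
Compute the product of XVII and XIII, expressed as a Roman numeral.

XVII = 17
XIII = 13
17 × 13 = 221

CCXXI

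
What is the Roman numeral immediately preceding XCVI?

XCVI = 96; previous is 95

XCV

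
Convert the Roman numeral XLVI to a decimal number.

XLVI: XL=40, V=5, I=1
40 + 5 + 1 = 46

46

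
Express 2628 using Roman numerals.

Convert 2628 to Roman numerals:
  2628 contains 2×1000 (MM)
  628 contains 1×500 (D)
  128 contains 1×100 (C)
  28 contains 2×10 (XX)
  8 contains 1×5 (V)
  3 contains 3×1 (III)

MMDCXXVIII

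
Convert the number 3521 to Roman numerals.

Convert 3521 to Roman numerals:
  3521 contains 3×1000 (MMM)
  521 contains 1×500 (D)
  21 contains 2×10 (XX)
  1 contains 1×1 (I)

MMMDXXI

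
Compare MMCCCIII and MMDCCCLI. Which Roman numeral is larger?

MMCCCIII = 2303
MMDCCCLI = 2851
2851 is larger

MMDCCCLI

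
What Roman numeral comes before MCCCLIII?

MCCCLIII = 1353; previous is 1352

MCCCLII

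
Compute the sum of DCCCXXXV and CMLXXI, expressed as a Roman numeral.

DCCCXXXV = 835
CMLXXI = 971
835 + 971 = 1806

MDCCCVI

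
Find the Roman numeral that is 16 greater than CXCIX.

CXCIX = 199
199 + 16 = 215

CCXV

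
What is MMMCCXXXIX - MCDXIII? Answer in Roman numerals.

MMMCCXXXIX = 3239
MCDXIII = 1413
3239 - 1413 = 1826

MDCCCXXVI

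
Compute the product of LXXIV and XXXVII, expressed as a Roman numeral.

LXXIV = 74
XXXVII = 37
74 × 37 = 2738

MMDCCXXXVIII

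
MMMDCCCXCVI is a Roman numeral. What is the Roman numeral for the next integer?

MMMDCCCXCVI = 3896; next is 3897

MMMDCCCXCVII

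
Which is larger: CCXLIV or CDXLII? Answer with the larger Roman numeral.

CCXLIV = 244
CDXLII = 442
442 is larger

CDXLII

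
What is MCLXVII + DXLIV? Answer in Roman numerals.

MCLXVII = 1167
DXLIV = 544
1167 + 544 = 1711

MDCCXI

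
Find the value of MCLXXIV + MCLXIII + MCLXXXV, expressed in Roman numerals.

MCLXXIV = 1174, MCLXIII = 1163, MCLXXXV = 1185
1174 + 1163 = 2337
2337 + 1185 = 3522

MMMDXXII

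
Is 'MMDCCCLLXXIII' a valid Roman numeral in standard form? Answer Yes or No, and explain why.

'MMDCCCLLXXIII': L should not appear more than once

No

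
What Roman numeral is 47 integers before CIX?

CIX = 109
109 - 47 = 62

LXII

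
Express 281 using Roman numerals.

Convert 281 to Roman numerals:
  281 contains 2×100 (CC)
  81 contains 1×50 (L)
  31 contains 3×10 (XXX)
  1 contains 1×1 (I)

CCLXXXI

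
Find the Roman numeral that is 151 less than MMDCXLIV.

MMDCXLIV = 2644
2644 - 151 = 2493

MMCDXCIII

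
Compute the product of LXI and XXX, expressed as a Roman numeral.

LXI = 61
XXX = 30
61 × 30 = 1830

MDCCCXXX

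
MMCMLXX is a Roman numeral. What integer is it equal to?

MMCMLXX: M=1000, M=1000, CM=900, L=50, X=10, X=10
1000 + 1000 + 900 + 50 + 10 + 10 = 2970

2970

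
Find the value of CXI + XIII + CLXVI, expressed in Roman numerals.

CXI = 111, XIII = 13, CLXVI = 166
111 + 13 = 124
124 + 166 = 290

CCXC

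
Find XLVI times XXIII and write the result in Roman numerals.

XLVI = 46
XXIII = 23
46 × 23 = 1058

MLVIII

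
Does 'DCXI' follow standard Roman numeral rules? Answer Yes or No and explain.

'DCXI': Check the rules: uses only the symbols I, V, X, L, C, D, M; no symbol is repeated more than three times in a row; V, L and D each appear at most once; no smaller symbol precedes a larger one (values never increase from left to right). Value: D (500) + C (100) + X (10) + I (1) = 611. So it is a valid standard Roman numeral.

Yes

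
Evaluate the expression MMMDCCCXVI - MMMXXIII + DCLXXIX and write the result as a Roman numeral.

MMMDCCCXVI = 3816, MMMXXIII = 3023, DCLXXIX = 679
3816 - 3023 = 793
793 + 679 = 1472

MCDLXXII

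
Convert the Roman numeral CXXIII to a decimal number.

CXXIII: C=100, X=10, X=10, I=1, I=1, I=1
100 + 10 + 10 + 1 + 1 + 1 = 123

123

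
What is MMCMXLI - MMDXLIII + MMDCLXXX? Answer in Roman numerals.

MMCMXLI = 2941, MMDXLIII = 2543, MMDCLXXX = 2680
2941 - 2543 = 398
398 + 2680 = 3078

MMMLXXVIII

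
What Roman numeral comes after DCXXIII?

DCXXIII = 623, so the next integer is 623 + 1 = 624

DCXXIV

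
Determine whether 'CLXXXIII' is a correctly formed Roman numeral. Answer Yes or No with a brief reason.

'CLXXXIII': Check the rules: uses only the symbols I, V, X, L, C, D, M; no symbol is repeated more than three times in a row; V, L and D each appear at most once; no smaller symbol precedes a larger one (values never increase from left to right). Value: C (100) + L (50) + X (10) + X (10) + X (10) + I (1) + I (1) + I (1) = 183. So it is a valid standard Roman numeral.

Yes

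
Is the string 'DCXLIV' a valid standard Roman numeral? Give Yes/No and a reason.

'DCXLIV': Check the rules: uses only the symbols I, V, X, L, C, D, M; no symbol is repeated more than three times in a row; V, L and D each appear at most once; the only places a smaller symbol precedes a larger one are the allowed subtractive pairs XL, IV, the symbol right after such a pair (if any) is smaller than the pair's first symbol, and otherwise the values never increase from left to right. Value: D (500) + C (100) + XL (40) + IV (4) = 644. So it is a valid standard Roman numeral.

Yes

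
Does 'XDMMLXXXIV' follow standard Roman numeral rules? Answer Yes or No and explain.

'XDMMLXXXIV': Invalid subtractive combination: XD

No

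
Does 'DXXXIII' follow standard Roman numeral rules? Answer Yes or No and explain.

'DXXXIII': Check the rules: uses only the symbols I, V, X, L, C, D, M; no symbol is repeated more than three times in a row; V, L and D each appear at most once; no smaller symbol precedes a larger one (values never increase from left to right). Value: D (500) + X (10) + X (10) + X (10) + I (1) + I (1) + I (1) = 533. So it is a valid standard Roman numeral.

Yes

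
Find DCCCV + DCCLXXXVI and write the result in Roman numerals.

DCCCV = 805
DCCLXXXVI = 786
805 + 786 = 1591

MDXCI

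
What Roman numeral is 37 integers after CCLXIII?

CCLXIII = 263
263 + 37 = 300

CCC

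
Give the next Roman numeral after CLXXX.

CLXXX = 180; next is 181

CLXXXI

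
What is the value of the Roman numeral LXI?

LXI: L=50, X=10, I=1
50 + 10 + 1 = 61

61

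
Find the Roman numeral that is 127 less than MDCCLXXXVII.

MDCCLXXXVII = 1787
1787 - 127 = 1660

MDCLX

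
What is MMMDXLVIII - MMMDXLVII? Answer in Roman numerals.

MMMDXLVIII = 3548
MMMDXLVII = 3547
3548 - 3547 = 1

I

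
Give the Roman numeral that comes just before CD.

CD = 400; previous is 399

CCCXCIX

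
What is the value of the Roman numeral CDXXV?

CDXXV: CD=400, X=10, X=10, V=5
400 + 10 + 10 + 5 = 425

425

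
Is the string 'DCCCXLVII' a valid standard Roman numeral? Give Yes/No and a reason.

'DCCCXLVII': Check the rules: uses only the symbols I, V, X, L, C, D, M; no symbol is repeated more than three times in a row; V, L and D each appear at most once; the only place a smaller symbol precedes a larger one is the allowed subtractive pair XL, the symbol right after such a pair (if any) is smaller than the pair's first symbol, and otherwise the values never increase from left to right. Value: D (500) + C (100) + C (100) + C (100) + XL (40) + V (5) + I (1) + I (1) = 847. So it is a valid standard Roman numeral.

Yes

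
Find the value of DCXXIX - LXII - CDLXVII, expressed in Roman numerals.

DCXXIX = 629, LXII = 62, CDLXVII = 467
629 - 62 = 567
567 - 467 = 100

C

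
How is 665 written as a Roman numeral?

Convert 665 to Roman numerals:
  665 contains 1×500 (D)
  165 contains 1×100 (C)
  65 contains 1×50 (L)
  15 contains 1×10 (X)
  5 contains 1×5 (V)

DCLXV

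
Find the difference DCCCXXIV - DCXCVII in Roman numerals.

DCCCXXIV = 824
DCXCVII = 697
824 - 697 = 127

CXXVII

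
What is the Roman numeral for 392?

Convert 392 to Roman numerals:
  392 contains 3×100 (CCC)
  92 contains 1×90 (XC)
  2 contains 2×1 (II)

CCCXCII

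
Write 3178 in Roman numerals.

Convert 3178 to Roman numerals:
  3178 contains 3×1000 (MMM)
  178 contains 1×100 (C)
  78 contains 1×50 (L)
  28 contains 2×10 (XX)
  8 contains 1×5 (V)
  3 contains 3×1 (III)

MMMCLXXVIII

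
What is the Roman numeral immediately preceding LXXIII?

LXXIII = 73; previous is 72

LXXII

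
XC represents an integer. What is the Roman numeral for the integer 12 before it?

XC = 90
90 - 12 = 78

LXXVIII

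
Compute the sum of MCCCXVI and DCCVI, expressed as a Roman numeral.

MCCCXVI = 1316
DCCVI = 706
1316 + 706 = 2022

MMXXII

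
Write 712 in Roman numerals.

Convert 712 to Roman numerals:
  712 contains 1×500 (D)
  212 contains 2×100 (CC)
  12 contains 1×10 (X)
  2 contains 2×1 (II)

DCCXII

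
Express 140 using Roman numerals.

Convert 140 to Roman numerals:
  140 contains 1×100 (C)
  40 contains 1×40 (XL)

CXL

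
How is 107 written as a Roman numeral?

Convert 107 to Roman numerals:
  107 contains 1×100 (C)
  7 contains 1×5 (V)
  2 contains 2×1 (II)

CVII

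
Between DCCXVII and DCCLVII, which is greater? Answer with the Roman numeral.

DCCXVII = 717
DCCLVII = 757
757 is larger

DCCLVII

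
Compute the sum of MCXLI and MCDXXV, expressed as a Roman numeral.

MCXLI = 1141
MCDXXV = 1425
1141 + 1425 = 2566

MMDLXVI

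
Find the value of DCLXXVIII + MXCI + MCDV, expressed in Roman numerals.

DCLXXVIII = 678, MXCI = 1091, MCDV = 1405
678 + 1091 = 1769
1769 + 1405 = 3174

MMMCLXXIV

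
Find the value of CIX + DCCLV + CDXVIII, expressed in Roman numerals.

CIX = 109, DCCLV = 755, CDXVIII = 418
109 + 755 = 864
864 + 418 = 1282

MCCLXXXII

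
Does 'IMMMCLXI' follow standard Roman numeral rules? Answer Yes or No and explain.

'IMMMCLXI': Invalid subtractive combination: IM

No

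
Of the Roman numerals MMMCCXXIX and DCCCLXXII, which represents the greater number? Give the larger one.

MMMCCXXIX = 3229
DCCCLXXII = 872
3229 is larger

MMMCCXXIX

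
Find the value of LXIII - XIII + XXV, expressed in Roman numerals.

LXIII = 63, XIII = 13, XXV = 25
63 - 13 = 50
50 + 25 = 75

LXXV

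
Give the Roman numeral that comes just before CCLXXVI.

CCLXXVI = 276; previous is 275

CCLXXV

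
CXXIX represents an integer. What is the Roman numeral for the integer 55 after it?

CXXIX = 129
129 + 55 = 184

CLXXXIV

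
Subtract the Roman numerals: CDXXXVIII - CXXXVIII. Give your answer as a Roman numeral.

CDXXXVIII = 438
CXXXVIII = 138
438 - 138 = 300

CCC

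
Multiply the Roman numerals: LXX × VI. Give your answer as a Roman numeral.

LXX = 70
VI = 6
70 × 6 = 420

CDXX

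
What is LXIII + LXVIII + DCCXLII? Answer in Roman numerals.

LXIII = 63, LXVIII = 68, DCCXLII = 742
63 + 68 = 131
131 + 742 = 873

DCCCLXXIII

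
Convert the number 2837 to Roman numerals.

Convert 2837 to Roman numerals:
  2837 contains 2×1000 (MM)
  837 contains 1×500 (D)
  337 contains 3×100 (CCC)
  37 contains 3×10 (XXX)
  7 contains 1×5 (V)
  2 contains 2×1 (II)

MMDCCCXXXVII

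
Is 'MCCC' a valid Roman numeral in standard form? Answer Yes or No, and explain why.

'MCCC': Check the rules: uses only the symbols I, V, X, L, C, D, M; no symbol is repeated more than three times in a row; V, L and D each appear at most once; no smaller symbol precedes a larger one (values never increase from left to right). Value: M (1000) + C (100) + C (100) + C (100) = 1300. So it is a valid standard Roman numeral.

Yes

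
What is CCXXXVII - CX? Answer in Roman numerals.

CCXXXVII = 237
CX = 110
237 - 110 = 127

CXXVII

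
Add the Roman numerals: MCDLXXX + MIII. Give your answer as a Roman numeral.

MCDLXXX = 1480
MIII = 1003
1480 + 1003 = 2483

MMCDLXXXIII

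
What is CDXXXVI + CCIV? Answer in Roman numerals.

CDXXXVI = 436
CCIV = 204
436 + 204 = 640

DCXL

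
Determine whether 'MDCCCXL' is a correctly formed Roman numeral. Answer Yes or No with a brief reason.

'MDCCCXL': Check the rules: uses only the symbols I, V, X, L, C, D, M; no symbol is repeated more than three times in a row; V, L and D each appear at most once; the only place a smaller symbol precedes a larger one is the allowed subtractive pair XL, the symbol right after such a pair (if any) is smaller than the pair's first symbol, and otherwise the values never increase from left to right. Value: M (1000) + D (500) + C (100) + C (100) + C (100) + XL (40) = 1840. So it is a valid standard Roman numeral.

Yes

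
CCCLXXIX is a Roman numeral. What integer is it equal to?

CCCLXXIX: C=100, C=100, C=100, L=50, X=10, X=10, IX=9
100 + 100 + 100 + 50 + 10 + 10 + 9 = 379

379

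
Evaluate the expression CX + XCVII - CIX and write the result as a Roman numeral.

CX = 110, XCVII = 97, CIX = 109
110 + 97 = 207
207 - 109 = 98

XCVIII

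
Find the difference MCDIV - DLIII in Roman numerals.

MCDIV = 1404
DLIII = 553
1404 - 553 = 851

DCCCLI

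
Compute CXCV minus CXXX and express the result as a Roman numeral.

CXCV = 195
CXXX = 130
195 - 130 = 65

LXV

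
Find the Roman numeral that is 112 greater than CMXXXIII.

CMXXXIII = 933
933 + 112 = 1045

MXLV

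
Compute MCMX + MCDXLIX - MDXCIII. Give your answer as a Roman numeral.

MCMX = 1910, MCDXLIX = 1449, MDXCIII = 1593
1910 + 1449 = 3359
3359 - 1593 = 1766

MDCCLXVI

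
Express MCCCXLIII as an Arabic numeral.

MCCCXLIII: M=1000, C=100, C=100, C=100, XL=40, I=1, I=1, I=1
1000 + 100 + 100 + 100 + 40 + 1 + 1 + 1 = 1343

1343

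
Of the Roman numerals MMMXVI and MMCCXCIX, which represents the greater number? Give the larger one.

MMMXVI = 3016
MMCCXCIX = 2299
3016 is larger

MMMXVI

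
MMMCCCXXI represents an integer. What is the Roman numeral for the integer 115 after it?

MMMCCCXXI = 3321
3321 + 115 = 3436

MMMCDXXXVI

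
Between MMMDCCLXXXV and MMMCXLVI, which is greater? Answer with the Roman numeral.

MMMDCCLXXXV = 3785
MMMCXLVI = 3146
3785 is larger

MMMDCCLXXXV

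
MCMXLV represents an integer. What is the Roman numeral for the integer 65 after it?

MCMXLV = 1945
1945 + 65 = 2010

MMX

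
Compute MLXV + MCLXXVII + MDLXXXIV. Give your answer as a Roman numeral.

MLXV = 1065, MCLXXVII = 1177, MDLXXXIV = 1584
1065 + 1177 = 2242
2242 + 1584 = 3826

MMMDCCCXXVI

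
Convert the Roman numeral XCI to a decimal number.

XCI: XC=90, I=1
90 + 1 = 91

91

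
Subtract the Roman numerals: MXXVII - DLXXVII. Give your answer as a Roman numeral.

MXXVII = 1027
DLXXVII = 577
1027 - 577 = 450

CDL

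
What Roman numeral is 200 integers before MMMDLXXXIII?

MMMDLXXXIII = 3583
3583 - 200 = 3383

MMMCCCLXXXIII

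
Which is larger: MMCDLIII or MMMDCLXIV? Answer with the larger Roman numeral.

MMCDLIII = 2453
MMMDCLXIV = 3664
3664 is larger

MMMDCLXIV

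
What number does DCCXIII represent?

DCCXIII: D=500, C=100, C=100, X=10, I=1, I=1, I=1
500 + 100 + 100 + 10 + 1 + 1 + 1 = 713

713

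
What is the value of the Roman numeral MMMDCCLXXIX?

MMMDCCLXXIX: M=1000, M=1000, M=1000, D=500, C=100, C=100, L=50, X=10, X=10, IX=9
1000 + 1000 + 1000 + 500 + 100 + 100 + 50 + 10 + 10 + 9 = 3779

3779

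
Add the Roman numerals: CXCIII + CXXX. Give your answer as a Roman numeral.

CXCIII = 193
CXXX = 130
193 + 130 = 323

CCCXXIII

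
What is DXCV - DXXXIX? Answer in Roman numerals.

DXCV = 595
DXXXIX = 539
595 - 539 = 56

LVI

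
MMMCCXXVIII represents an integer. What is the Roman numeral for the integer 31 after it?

MMMCCXXVIII = 3228
3228 + 31 = 3259

MMMCCLIX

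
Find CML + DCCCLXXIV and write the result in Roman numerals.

CML = 950
DCCCLXXIV = 874
950 + 874 = 1824

MDCCCXXIV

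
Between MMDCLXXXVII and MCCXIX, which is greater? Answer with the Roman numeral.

MMDCLXXXVII = 2687
MCCXIX = 1219
2687 is larger

MMDCLXXXVII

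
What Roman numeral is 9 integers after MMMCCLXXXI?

MMMCCLXXXI = 3281
3281 + 9 = 3290

MMMCCXC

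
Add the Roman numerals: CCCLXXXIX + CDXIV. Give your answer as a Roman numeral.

CCCLXXXIX = 389
CDXIV = 414
389 + 414 = 803

DCCCIII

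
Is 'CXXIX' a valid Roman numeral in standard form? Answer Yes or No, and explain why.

'CXXIX': Check the rules: uses only the symbols I, V, X, L, C, D, M; no symbol is repeated more than three times in a row; V, L and D each appear at most once; the only place a smaller symbol precedes a larger one is the allowed subtractive pair IX, the symbol right after such a pair (if any) is smaller than the pair's first symbol, and otherwise the values never increase from left to right. Value: C (100) + X (10) + X (10) + IX (9) = 129. So it is a valid standard Roman numeral.

Yes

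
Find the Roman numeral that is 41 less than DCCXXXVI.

DCCXXXVI = 736
736 - 41 = 695

DCXCV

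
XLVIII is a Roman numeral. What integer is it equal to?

XLVIII: XL=40, V=5, I=1, I=1, I=1
40 + 5 + 1 + 1 + 1 = 48

48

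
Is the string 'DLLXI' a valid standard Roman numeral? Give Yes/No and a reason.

'DLLXI': L should not appear more than once

No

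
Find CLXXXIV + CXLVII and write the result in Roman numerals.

CLXXXIV = 184
CXLVII = 147
184 + 147 = 331

CCCXXXI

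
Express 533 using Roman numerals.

Convert 533 to Roman numerals:
  533 contains 1×500 (D)
  33 contains 3×10 (XXX)
  3 contains 3×1 (III)

DXXXIII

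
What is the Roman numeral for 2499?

Convert 2499 to Roman numerals:
  2499 contains 2×1000 (MM)
  499 contains 1×400 (CD)
  99 contains 1×90 (XC)
  9 contains 1×9 (IX)

MMCDXCIX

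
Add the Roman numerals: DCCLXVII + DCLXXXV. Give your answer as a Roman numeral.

DCCLXVII = 767
DCLXXXV = 685
767 + 685 = 1452

MCDLII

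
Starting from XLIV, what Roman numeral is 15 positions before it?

XLIV = 44
44 - 15 = 29

XXIX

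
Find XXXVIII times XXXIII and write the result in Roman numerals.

XXXVIII = 38
XXXIII = 33
38 × 33 = 1254

MCCLIV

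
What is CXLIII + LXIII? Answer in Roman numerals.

CXLIII = 143
LXIII = 63
143 + 63 = 206

CCVI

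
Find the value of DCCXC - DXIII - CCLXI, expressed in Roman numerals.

DCCXC = 790, DXIII = 513, CCLXI = 261
790 - 513 = 277
277 - 261 = 16

XVI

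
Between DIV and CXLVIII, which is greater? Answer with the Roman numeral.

DIV = 504
CXLVIII = 148
504 is larger

DIV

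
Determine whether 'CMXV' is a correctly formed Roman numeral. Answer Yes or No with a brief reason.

'CMXV': Check the rules: uses only the symbols I, V, X, L, C, D, M; no symbol is repeated more than three times in a row; V, L and D each appear at most once; the only place a smaller symbol precedes a larger one is the allowed subtractive pair CM, the symbol right after such a pair (if any) is smaller than the pair's first symbol, and otherwise the values never increase from left to right. Value: CM (900) + X (10) + V (5) = 915. So it is a valid standard Roman numeral.

Yes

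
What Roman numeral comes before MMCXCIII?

MMCXCIII = 2193, so the previous integer is 2193 - 1 = 2192

MMCXCII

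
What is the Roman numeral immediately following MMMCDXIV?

MMMCDXIV = 3414, so the next integer is 3414 + 1 = 3415

MMMCDXV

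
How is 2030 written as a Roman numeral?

Convert 2030 to Roman numerals:
  2030 contains 2×1000 (MM)
  30 contains 3×10 (XXX)

MMXXX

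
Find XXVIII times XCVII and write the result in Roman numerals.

XXVIII = 28
XCVII = 97
28 × 97 = 2716

MMDCCXVI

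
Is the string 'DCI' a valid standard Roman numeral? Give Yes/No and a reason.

'DCI': Check the rules: uses only the symbols I, V, X, L, C, D, M; no symbol is repeated more than three times in a row; V, L and D each appear at most once; no smaller symbol precedes a larger one (values never increase from left to right). Value: D (500) + C (100) + I (1) = 601. So it is a valid standard Roman numeral.

Yes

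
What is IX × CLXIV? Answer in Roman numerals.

IX = 9
CLXIV = 164
9 × 164 = 1476

MCDLXXVI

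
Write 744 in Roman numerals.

Convert 744 to Roman numerals:
  744 contains 1×500 (D)
  244 contains 2×100 (CC)
  44 contains 1×40 (XL)
  4 contains 1×4 (IV)

DCCXLIV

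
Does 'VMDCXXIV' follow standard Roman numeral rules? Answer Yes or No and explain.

'VMDCXXIV': V should not appear more than once

No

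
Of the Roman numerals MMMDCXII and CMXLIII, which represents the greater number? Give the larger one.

MMMDCXII = 3612
CMXLIII = 943
3612 is larger

MMMDCXII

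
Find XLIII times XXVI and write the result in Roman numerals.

XLIII = 43
XXVI = 26
43 × 26 = 1118

MCXVIII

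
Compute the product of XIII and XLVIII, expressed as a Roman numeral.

XIII = 13
XLVIII = 48
13 × 48 = 624

DCXXIV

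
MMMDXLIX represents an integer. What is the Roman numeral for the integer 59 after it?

MMMDXLIX = 3549
3549 + 59 = 3608

MMMDCVIII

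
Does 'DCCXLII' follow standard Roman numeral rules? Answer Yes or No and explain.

'DCCXLII': Check the rules: uses only the symbols I, V, X, L, C, D, M; no symbol is repeated more than three times in a row; V, L and D each appear at most once; the only place a smaller symbol precedes a larger one is the allowed subtractive pair XL, the symbol right after such a pair (if any) is smaller than the pair's first symbol, and otherwise the values never increase from left to right. Value: D (500) + C (100) + C (100) + XL (40) + I (1) + I (1) = 742. So it is a valid standard Roman numeral.

Yes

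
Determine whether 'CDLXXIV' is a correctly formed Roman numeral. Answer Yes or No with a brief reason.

'CDLXXIV': Check the rules: uses only the symbols I, V, X, L, C, D, M; no symbol is repeated more than three times in a row; V, L and D each appear at most once; the only places a smaller symbol precedes a larger one are the allowed subtractive pairs CD, IV, the symbol right after such a pair (if any) is smaller than the pair's first symbol, and otherwise the values never increase from left to right. Value: CD (400) + L (50) + X (10) + X (10) + IV (4) = 474. So it is a valid standard Roman numeral.

Yes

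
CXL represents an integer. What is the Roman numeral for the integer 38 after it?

CXL = 140
140 + 38 = 178

CLXXVIII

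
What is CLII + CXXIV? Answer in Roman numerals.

CLII = 152
CXXIV = 124
152 + 124 = 276

CCLXXVI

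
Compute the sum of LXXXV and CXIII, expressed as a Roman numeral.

LXXXV = 85
CXIII = 113
85 + 113 = 198

CXCVIII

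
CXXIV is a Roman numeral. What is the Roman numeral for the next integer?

CXXIV = 124; next is 125

CXXV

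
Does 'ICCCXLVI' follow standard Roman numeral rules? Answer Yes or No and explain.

'ICCCXLVI': Invalid subtractive combination: IC

No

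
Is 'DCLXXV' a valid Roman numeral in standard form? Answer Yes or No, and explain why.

'DCLXXV': Check the rules: uses only the symbols I, V, X, L, C, D, M; no symbol is repeated more than three times in a row; V, L and D each appear at most once; no smaller symbol precedes a larger one (values never increase from left to right). Value: D (500) + C (100) + L (50) + X (10) + X (10) + V (5) = 675. So it is a valid standard Roman numeral.

Yes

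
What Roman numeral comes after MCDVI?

MCDVI = 1406; next is 1407

MCDVII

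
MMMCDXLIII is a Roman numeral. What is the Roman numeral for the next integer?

MMMCDXLIII = 3443; next is 3444

MMMCDXLIV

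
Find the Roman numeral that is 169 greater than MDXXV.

MDXXV = 1525
1525 + 169 = 1694

MDCXCIV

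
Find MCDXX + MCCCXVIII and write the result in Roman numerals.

MCDXX = 1420
MCCCXVIII = 1318
1420 + 1318 = 2738

MMDCCXXXVIII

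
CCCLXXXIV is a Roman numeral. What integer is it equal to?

CCCLXXXIV: C=100, C=100, C=100, L=50, X=10, X=10, X=10, IV=4
100 + 100 + 100 + 50 + 10 + 10 + 10 + 4 = 384

384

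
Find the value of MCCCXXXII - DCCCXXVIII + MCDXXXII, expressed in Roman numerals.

MCCCXXXII = 1332, DCCCXXVIII = 828, MCDXXXII = 1432
1332 - 828 = 504
504 + 1432 = 1936

MCMXXXVI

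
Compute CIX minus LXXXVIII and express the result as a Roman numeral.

CIX = 109
LXXXVIII = 88
109 - 88 = 21

XXI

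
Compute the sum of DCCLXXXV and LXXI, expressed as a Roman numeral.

DCCLXXXV = 785
LXXI = 71
785 + 71 = 856

DCCCLVI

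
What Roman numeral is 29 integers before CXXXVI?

CXXXVI = 136
136 - 29 = 107

CVII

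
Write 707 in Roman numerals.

Convert 707 to Roman numerals:
  707 contains 1×500 (D)
  207 contains 2×100 (CC)
  7 contains 1×5 (V)
  2 contains 2×1 (II)

DCCVII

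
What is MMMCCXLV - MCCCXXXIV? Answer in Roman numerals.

MMMCCXLV = 3245
MCCCXXXIV = 1334
3245 - 1334 = 1911

MCMXI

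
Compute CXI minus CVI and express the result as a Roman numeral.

CXI = 111
CVI = 106
111 - 106 = 5

V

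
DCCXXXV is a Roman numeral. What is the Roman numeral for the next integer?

DCCXXXV = 735, so the next integer is 735 + 1 = 736

DCCXXXVI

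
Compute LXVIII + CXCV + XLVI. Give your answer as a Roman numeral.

LXVIII = 68, CXCV = 195, XLVI = 46
68 + 195 = 263
263 + 46 = 309

CCCIX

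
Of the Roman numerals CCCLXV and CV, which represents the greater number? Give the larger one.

CCCLXV = 365
CV = 105
365 is larger

CCCLXV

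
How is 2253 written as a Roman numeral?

Convert 2253 to Roman numerals:
  2253 contains 2×1000 (MM)
  253 contains 2×100 (CC)
  53 contains 1×50 (L)
  3 contains 3×1 (III)

MMCCLIII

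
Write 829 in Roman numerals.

Convert 829 to Roman numerals:
  829 contains 1×500 (D)
  329 contains 3×100 (CCC)
  29 contains 2×10 (XX)
  9 contains 1×9 (IX)

DCCCXXIX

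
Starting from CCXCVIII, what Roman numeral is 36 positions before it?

CCXCVIII = 298
298 - 36 = 262

CCLXII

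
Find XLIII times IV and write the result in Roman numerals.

XLIII = 43
IV = 4
43 × 4 = 172

CLXXII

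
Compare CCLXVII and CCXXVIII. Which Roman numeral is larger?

CCLXVII = 267
CCXXVIII = 228
267 is larger

CCLXVII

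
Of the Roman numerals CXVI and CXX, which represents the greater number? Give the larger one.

CXVI = 116
CXX = 120
120 is larger

CXX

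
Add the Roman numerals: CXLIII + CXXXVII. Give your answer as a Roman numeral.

CXLIII = 143
CXXXVII = 137
143 + 137 = 280

CCLXXX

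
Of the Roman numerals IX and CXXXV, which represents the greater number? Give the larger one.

IX = 9
CXXXV = 135
135 is larger

CXXXV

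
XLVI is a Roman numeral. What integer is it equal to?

XLVI: XL=40, V=5, I=1
40 + 5 + 1 = 46

46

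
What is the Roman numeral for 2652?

Convert 2652 to Roman numerals:
  2652 contains 2×1000 (MM)
  652 contains 1×500 (D)
  152 contains 1×100 (C)
  52 contains 1×50 (L)
  2 contains 2×1 (II)

MMDCLII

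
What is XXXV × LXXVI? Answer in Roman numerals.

XXXV = 35
LXXVI = 76
35 × 76 = 2660

MMDCLX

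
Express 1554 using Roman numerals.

Convert 1554 to Roman numerals:
  1554 contains 1×1000 (M)
  554 contains 1×500 (D)
  54 contains 1×50 (L)
  4 contains 1×4 (IV)

MDLIV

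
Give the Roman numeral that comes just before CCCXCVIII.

CCCXCVIII = 398; previous is 397

CCCXCVII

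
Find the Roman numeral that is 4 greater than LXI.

LXI = 61
61 + 4 = 65

LXV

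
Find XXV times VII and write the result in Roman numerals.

XXV = 25
VII = 7
25 × 7 = 175

CLXXV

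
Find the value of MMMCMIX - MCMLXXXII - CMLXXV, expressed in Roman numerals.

MMMCMIX = 3909, MCMLXXXII = 1982, CMLXXV = 975
3909 - 1982 = 1927
1927 - 975 = 952

CMLII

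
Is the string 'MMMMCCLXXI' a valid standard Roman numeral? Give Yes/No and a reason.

'MMMMCCLXXI': More than 3 consecutive M's

No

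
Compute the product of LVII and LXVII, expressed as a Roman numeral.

LVII = 57
LXVII = 67
57 × 67 = 3819

MMMDCCCXIX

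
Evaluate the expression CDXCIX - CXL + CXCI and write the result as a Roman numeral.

CDXCIX = 499, CXL = 140, CXCI = 191
499 - 140 = 359
359 + 191 = 550

DL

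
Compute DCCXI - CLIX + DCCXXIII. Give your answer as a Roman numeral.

DCCXI = 711, CLIX = 159, DCCXXIII = 723
711 - 159 = 552
552 + 723 = 1275

MCCLXXV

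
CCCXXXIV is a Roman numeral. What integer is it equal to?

CCCXXXIV: C=100, C=100, C=100, X=10, X=10, X=10, IV=4
100 + 100 + 100 + 10 + 10 + 10 + 4 = 334

334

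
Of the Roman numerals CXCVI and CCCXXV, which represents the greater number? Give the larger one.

CXCVI = 196
CCCXXV = 325
325 is larger

CCCXXV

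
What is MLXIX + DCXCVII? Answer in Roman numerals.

MLXIX = 1069
DCXCVII = 697
1069 + 697 = 1766

MDCCLXVI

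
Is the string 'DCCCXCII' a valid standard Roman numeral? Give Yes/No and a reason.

'DCCCXCII': Check the rules: uses only the symbols I, V, X, L, C, D, M; no symbol is repeated more than three times in a row; V, L and D each appear at most once; the only place a smaller symbol precedes a larger one is the allowed subtractive pair XC, the symbol right after such a pair (if any) is smaller than the pair's first symbol, and otherwise the values never increase from left to right. Value: D (500) + C (100) + C (100) + C (100) + XC (90) + I (1) + I (1) = 892. So it is a valid standard Roman numeral.

Yes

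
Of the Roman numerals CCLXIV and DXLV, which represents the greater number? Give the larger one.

CCLXIV = 264
DXLV = 545
545 is larger

DXLV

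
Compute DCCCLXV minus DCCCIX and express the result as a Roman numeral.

DCCCLXV = 865
DCCCIX = 809
865 - 809 = 56

LVI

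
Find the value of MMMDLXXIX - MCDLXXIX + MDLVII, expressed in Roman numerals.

MMMDLXXIX = 3579, MCDLXXIX = 1479, MDLVII = 1557
3579 - 1479 = 2100
2100 + 1557 = 3657

MMMDCLVII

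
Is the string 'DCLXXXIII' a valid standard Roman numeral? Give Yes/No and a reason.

'DCLXXXIII': Check the rules: uses only the symbols I, V, X, L, C, D, M; no symbol is repeated more than three times in a row; V, L and D each appear at most once; no smaller symbol precedes a larger one (values never increase from left to right). Value: D (500) + C (100) + L (50) + X (10) + X (10) + X (10) + I (1) + I (1) + I (1) = 683. So it is a valid standard Roman numeral.

Yes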